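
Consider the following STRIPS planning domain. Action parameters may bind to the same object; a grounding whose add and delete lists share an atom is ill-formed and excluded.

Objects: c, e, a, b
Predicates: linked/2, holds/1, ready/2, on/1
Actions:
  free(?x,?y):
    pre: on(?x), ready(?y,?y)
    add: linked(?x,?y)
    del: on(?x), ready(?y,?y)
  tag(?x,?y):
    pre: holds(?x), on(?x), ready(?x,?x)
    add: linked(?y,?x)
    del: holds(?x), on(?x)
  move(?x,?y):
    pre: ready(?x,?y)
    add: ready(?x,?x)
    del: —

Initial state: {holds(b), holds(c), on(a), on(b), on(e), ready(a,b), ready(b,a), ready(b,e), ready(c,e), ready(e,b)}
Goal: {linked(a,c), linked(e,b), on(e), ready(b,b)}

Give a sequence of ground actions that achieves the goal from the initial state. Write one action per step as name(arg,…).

move(c,e); free(a,c); move(b,e); tag(b,e)

1. move(c,e)  →  {holds(b), holds(c), on(a), on(b), on(e), ready(a,b), ready(b,a), ready(b,e), ready(c,c), ready(c,e), ready(e,b)}
2. free(a,c)  →  {holds(b), holds(c), linked(a,c), on(b), on(e), ready(a,b), ready(b,a), ready(b,e), ready(c,e), ready(e,b)}
3. move(b,e)  →  {holds(b), holds(c), linked(a,c), on(b), on(e), ready(a,b), ready(b,a), ready(b,b), ready(b,e), ready(c,e), ready(e,b)}
4. tag(b,e)  →  {holds(c), linked(a,c), linked(e,b), on(e), ready(a,b), ready(b,a), ready(b,b), ready(b,e), ready(c,e), ready(e,b)}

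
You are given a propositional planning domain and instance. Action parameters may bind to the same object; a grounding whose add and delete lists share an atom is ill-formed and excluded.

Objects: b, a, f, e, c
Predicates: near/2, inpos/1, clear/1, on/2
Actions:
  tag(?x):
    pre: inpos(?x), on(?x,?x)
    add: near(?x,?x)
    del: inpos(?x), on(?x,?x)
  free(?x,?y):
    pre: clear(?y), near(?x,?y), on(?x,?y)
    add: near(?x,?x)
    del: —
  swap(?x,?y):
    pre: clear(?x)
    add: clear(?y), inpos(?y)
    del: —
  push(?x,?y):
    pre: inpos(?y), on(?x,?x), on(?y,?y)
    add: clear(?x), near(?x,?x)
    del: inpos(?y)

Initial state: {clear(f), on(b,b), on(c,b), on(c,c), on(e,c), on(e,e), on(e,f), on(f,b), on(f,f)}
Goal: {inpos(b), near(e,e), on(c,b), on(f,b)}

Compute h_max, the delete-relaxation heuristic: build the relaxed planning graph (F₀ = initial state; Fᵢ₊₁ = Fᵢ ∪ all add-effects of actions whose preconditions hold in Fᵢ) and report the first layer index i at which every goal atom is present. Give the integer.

F0 = init (9 atoms)
F1 = F0 ∪ {clear(a), clear(b), clear(c), clear(e), inpos(a), inpos(b), inpos(c), inpos(e), inpos(f)}  (18 atoms)
F2 = F1 ∪ {near(b,b), near(c,c), near(e,e), near(f,f)}  (22 atoms)
goal ⊆ F2  ⇒  h_max = 2

2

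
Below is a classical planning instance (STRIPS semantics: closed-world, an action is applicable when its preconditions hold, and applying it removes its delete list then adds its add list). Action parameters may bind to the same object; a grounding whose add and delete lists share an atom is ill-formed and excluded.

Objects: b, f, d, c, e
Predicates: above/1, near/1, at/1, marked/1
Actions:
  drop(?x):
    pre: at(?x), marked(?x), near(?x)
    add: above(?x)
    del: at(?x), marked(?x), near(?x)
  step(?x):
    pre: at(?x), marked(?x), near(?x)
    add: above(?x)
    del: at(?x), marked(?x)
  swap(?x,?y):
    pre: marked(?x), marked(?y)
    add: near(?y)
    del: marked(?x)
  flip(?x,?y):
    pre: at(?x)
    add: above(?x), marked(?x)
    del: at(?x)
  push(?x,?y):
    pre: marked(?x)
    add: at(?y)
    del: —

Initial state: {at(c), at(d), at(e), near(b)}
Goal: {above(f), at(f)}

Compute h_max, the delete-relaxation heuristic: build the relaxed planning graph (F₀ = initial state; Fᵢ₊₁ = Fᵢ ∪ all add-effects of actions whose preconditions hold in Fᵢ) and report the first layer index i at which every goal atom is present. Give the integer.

F0 = init (4 atoms)
F1 = F0 ∪ {above(c), above(d), above(e), marked(c), marked(d), marked(e)}  (10 atoms)
F2 = F1 ∪ {at(b), at(f), near(c), near(d), near(e)}  (15 atoms)
F3 = F2 ∪ {above(b), above(f), marked(b), marked(f)}  (19 atoms)
goal ⊆ F3  ⇒  h_max = 3

3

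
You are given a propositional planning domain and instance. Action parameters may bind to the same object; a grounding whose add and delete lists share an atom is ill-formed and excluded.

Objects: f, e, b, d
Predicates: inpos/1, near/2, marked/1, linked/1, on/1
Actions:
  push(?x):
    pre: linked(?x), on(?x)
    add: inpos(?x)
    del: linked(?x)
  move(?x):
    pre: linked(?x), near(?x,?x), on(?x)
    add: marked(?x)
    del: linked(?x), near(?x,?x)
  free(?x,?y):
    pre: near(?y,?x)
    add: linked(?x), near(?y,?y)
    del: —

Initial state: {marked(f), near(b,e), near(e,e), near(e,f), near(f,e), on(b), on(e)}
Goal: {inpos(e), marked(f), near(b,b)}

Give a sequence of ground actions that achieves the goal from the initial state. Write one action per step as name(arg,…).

free(e,b); push(e)

1. free(e,b)  →  {linked(e), marked(f), near(b,b), near(b,e), near(e,e), near(e,f), near(f,e), on(b), on(e)}
2. push(e)  →  {inpos(e), marked(f), near(b,b), near(b,e), near(e,e), near(e,f), near(f,e), on(b), on(e)}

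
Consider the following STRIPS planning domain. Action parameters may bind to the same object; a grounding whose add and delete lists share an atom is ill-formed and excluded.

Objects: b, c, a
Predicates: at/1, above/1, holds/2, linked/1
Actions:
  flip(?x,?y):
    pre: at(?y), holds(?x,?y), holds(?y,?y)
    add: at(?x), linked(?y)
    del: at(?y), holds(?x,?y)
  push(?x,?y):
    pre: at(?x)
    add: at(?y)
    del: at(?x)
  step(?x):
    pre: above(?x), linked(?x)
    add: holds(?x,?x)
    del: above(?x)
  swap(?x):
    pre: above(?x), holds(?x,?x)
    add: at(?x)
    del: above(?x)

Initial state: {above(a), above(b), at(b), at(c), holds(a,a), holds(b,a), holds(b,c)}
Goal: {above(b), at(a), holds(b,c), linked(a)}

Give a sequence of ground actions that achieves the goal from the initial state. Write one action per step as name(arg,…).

push(b,a); flip(b,a); push(b,a)

1. push(b,a)  →  {above(a), above(b), at(a), at(c), holds(a,a), holds(b,a), holds(b,c)}
2. flip(b,a)  →  {above(a), above(b), at(b), at(c), holds(a,a), holds(b,c), linked(a)}
3. push(b,a)  →  {above(a), above(b), at(a), at(c), holds(a,a), holds(b,c), linked(a)}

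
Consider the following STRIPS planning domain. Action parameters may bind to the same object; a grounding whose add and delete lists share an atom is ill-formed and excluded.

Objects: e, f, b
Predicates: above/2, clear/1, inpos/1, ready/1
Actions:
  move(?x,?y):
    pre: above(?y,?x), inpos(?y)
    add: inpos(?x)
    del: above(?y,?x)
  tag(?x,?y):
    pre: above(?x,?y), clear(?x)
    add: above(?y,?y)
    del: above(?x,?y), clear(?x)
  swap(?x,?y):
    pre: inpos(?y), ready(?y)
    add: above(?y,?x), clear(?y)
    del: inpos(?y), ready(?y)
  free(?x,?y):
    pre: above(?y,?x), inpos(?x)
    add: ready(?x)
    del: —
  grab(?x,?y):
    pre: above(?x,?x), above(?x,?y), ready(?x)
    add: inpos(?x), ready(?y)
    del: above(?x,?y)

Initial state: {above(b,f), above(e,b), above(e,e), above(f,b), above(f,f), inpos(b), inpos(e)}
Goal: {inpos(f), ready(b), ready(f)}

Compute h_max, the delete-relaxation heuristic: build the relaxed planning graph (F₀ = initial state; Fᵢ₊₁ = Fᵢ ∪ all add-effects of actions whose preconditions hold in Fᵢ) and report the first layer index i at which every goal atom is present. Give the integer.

2

F0 = init (7 atoms)
F1 = F0 ∪ {inpos(f), ready(b), ready(e)}  (10 atoms)
F2 = F1 ∪ {above(b,b), above(b,e), above(e,f), clear(b), clear(e), ready(f)}  (16 atoms)
goal ⊆ F2  ⇒  h_max = 2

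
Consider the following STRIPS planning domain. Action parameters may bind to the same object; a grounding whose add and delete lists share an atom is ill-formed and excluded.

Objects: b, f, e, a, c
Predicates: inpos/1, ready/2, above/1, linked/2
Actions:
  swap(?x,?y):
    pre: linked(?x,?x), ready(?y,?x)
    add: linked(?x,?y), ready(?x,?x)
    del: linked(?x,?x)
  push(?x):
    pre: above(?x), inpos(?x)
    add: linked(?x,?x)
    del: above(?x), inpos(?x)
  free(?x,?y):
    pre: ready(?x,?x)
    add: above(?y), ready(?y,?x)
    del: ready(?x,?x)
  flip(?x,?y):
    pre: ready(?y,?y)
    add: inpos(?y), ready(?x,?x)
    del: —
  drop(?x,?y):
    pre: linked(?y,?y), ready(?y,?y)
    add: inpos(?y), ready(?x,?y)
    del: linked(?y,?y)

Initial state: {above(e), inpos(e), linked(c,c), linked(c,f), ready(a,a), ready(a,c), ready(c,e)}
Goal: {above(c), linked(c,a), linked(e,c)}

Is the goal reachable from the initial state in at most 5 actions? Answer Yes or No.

1. swap(c,a)  →  {above(e), inpos(e), linked(c,a), linked(c,f), ready(a,a), ready(a,c), ready(c,c), ready(c,e)}
2. push(e)  →  {linked(c,a), linked(c,f), linked(e,e), ready(a,a), ready(a,c), ready(c,c), ready(c,e)}
3. swap(e,c)  →  {linked(c,a), linked(c,f), linked(e,c), ready(a,a), ready(a,c), ready(c,c), ready(c,e), ready(e,e)}
4. free(e,c)  →  {above(c), linked(c,a), linked(c,f), linked(e,c), ready(a,a), ready(a,c), ready(c,c), ready(c,e)}
optimal plan length = 4; 4 ≤ 5

Yes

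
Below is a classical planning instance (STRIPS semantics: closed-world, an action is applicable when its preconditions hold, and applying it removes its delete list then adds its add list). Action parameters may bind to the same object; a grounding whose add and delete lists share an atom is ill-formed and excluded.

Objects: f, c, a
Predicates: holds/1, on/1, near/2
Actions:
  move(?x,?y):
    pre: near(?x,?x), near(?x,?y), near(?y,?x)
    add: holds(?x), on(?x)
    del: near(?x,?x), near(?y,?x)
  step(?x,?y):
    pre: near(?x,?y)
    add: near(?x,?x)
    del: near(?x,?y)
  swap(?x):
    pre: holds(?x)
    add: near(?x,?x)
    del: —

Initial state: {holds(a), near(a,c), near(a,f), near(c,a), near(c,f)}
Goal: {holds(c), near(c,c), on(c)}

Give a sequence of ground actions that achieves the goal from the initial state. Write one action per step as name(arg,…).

1. step(c,f)  →  {holds(a), near(a,c), near(a,f), near(c,a), near(c,c)}
2. move(c,c)  →  {holds(a), holds(c), near(a,c), near(a,f), near(c,a), on(c)}
3. step(c,a)  →  {holds(a), holds(c), near(a,c), near(a,f), near(c,c), on(c)}

step(c,f); move(c,c); step(c,a)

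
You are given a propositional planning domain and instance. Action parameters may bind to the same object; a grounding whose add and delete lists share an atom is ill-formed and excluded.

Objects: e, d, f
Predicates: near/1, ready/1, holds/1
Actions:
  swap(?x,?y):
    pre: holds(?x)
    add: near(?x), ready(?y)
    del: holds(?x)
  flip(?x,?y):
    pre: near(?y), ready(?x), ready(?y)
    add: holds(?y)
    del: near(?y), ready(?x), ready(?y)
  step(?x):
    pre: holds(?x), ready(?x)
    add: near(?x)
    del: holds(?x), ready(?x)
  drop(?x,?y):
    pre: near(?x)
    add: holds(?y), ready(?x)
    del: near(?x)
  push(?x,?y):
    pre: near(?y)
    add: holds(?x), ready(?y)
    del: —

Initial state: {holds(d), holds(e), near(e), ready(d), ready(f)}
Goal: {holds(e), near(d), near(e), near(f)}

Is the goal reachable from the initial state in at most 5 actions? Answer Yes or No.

1. swap(d,e)  →  {holds(e), near(d), near(e), ready(d), ready(e), ready(f)}
2. push(f,e)  →  {holds(e), holds(f), near(d), near(e), ready(d), ready(e), ready(f)}
3. swap(f,e)  →  {holds(e), near(d), near(e), near(f), ready(d), ready(e), ready(f)}
optimal plan length = 3; 3 ≤ 5

Yes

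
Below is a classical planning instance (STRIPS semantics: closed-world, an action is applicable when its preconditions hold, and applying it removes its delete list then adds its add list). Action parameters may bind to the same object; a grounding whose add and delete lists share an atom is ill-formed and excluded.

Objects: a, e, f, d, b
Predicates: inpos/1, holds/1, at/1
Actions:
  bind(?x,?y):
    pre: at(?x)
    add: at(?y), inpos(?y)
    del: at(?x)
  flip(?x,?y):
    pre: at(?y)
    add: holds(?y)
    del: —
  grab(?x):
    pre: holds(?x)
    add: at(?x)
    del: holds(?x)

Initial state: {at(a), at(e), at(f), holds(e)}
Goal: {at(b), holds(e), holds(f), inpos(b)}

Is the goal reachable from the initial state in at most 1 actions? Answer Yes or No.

1. bind(a,b)  →  {at(b), at(e), at(f), holds(e), inpos(b)}
2. flip(a,f)  →  {at(b), at(e), at(f), holds(e), holds(f), inpos(b)}
optimal plan length = 2; 2 > 1

No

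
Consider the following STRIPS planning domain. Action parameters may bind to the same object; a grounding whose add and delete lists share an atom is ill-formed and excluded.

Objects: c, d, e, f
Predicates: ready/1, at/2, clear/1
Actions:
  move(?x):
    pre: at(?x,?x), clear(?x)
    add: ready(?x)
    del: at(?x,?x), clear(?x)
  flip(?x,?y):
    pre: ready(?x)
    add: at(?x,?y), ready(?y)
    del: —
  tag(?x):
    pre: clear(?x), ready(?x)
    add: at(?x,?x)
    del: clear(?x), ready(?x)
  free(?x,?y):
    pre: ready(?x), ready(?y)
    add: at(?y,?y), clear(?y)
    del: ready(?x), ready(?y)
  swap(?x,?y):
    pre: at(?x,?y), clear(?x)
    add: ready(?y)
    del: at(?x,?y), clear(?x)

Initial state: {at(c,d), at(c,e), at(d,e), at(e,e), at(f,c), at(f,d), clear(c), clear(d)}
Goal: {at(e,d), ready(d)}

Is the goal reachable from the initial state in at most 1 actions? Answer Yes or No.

No

1. swap(c,e)  →  {at(c,d), at(d,e), at(e,e), at(f,c), at(f,d), clear(d), ready(e)}
2. flip(e,d)  →  {at(c,d), at(d,e), at(e,d), at(e,e), at(f,c), at(f,d), clear(d), ready(d), ready(e)}
optimal plan length = 2; 2 > 1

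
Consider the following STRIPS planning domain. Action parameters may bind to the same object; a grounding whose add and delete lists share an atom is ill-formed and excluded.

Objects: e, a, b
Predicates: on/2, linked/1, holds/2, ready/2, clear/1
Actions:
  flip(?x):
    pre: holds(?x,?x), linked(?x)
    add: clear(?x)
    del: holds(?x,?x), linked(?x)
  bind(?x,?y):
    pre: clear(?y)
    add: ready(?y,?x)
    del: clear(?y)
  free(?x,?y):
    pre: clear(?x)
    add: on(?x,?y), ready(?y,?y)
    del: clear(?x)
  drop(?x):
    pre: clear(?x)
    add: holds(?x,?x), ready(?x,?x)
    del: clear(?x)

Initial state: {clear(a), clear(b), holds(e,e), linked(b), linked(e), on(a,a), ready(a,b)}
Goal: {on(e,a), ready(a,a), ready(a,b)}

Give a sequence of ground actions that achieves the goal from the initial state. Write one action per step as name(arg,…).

1. flip(e)  →  {clear(a), clear(b), clear(e), linked(b), on(a,a), ready(a,b)}
2. free(e,a)  →  {clear(a), clear(b), linked(b), on(a,a), on(e,a), ready(a,a), ready(a,b)}

flip(e); free(e,a)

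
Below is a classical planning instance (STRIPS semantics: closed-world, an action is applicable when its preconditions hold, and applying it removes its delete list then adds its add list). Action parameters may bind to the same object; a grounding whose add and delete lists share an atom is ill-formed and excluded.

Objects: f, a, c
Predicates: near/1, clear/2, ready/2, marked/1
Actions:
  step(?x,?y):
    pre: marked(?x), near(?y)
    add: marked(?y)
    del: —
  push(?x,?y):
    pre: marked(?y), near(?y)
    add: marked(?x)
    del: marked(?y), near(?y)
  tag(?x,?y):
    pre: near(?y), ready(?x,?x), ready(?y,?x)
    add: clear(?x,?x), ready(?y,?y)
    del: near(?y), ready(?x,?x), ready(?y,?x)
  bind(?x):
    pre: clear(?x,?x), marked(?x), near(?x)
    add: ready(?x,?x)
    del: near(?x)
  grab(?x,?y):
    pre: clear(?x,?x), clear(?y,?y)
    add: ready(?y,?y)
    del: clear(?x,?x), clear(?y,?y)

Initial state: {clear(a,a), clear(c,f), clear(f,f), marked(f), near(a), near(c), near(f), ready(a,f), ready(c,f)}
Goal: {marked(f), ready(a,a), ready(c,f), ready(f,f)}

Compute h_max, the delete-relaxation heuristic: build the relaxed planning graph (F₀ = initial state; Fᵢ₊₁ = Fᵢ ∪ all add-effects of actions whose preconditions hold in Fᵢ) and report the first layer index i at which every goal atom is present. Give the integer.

F0 = init (9 atoms)
F1 = F0 ∪ {marked(a), marked(c), ready(a,a), ready(f,f)}  (13 atoms)
goal ⊆ F1  ⇒  h_max = 1

1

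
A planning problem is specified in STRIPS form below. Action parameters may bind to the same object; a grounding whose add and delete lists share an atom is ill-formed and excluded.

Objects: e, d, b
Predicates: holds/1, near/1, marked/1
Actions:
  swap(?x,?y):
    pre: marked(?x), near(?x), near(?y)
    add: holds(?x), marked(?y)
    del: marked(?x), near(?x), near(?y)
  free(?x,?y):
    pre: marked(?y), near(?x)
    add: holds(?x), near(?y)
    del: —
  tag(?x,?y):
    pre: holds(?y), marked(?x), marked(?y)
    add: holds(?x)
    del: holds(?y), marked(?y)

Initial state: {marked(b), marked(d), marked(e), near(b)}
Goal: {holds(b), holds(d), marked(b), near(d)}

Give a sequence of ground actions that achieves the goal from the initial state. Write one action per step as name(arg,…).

free(b,d); free(d,e)

1. free(b,d)  →  {holds(b), marked(b), marked(d), marked(e), near(b), near(d)}
2. free(d,e)  →  {holds(b), holds(d), marked(b), marked(d), marked(e), near(b), near(d), near(e)}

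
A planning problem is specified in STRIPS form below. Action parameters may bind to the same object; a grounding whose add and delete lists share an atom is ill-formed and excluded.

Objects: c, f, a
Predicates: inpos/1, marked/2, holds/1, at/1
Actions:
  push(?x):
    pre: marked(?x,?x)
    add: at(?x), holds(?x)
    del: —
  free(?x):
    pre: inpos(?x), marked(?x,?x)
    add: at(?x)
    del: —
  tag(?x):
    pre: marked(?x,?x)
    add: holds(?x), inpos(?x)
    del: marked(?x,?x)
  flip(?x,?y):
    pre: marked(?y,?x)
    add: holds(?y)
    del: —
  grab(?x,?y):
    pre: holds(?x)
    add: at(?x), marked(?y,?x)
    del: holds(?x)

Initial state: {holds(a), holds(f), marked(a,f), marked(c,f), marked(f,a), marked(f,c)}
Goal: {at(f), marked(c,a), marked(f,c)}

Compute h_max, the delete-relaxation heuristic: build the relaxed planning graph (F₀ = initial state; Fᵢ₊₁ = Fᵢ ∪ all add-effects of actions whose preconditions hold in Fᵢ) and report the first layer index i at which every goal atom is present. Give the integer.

F0 = init (6 atoms)
F1 = F0 ∪ {at(a), at(f), holds(c), marked(a,a), marked(c,a), marked(f,f)}  (12 atoms)
goal ⊆ F1  ⇒  h_max = 1

1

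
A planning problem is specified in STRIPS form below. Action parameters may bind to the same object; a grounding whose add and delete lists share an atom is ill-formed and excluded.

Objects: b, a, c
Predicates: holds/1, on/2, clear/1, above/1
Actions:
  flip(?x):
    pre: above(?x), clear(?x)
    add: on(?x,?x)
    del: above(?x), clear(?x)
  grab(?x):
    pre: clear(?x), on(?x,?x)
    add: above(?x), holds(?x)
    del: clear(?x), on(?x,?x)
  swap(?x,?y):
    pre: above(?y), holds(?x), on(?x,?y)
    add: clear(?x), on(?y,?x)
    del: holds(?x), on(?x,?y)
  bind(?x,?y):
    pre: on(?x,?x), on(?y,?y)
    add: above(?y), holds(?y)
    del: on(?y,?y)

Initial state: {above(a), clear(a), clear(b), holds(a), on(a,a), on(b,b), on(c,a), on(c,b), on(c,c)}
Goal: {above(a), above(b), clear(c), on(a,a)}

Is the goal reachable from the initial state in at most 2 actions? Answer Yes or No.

1. grab(b)  →  {above(a), above(b), clear(a), holds(a), holds(b), on(a,a), on(c,a), on(c,b), on(c,c)}
2. bind(a,c)  →  {above(a), above(b), above(c), clear(a), holds(a), holds(b), holds(c), on(a,a), on(c,a), on(c,b)}
3. swap(c,b)  →  {above(a), above(b), above(c), clear(a), clear(c), holds(a), holds(b), on(a,a), on(b,c), on(c,a)}
optimal plan length = 3; 3 > 2

No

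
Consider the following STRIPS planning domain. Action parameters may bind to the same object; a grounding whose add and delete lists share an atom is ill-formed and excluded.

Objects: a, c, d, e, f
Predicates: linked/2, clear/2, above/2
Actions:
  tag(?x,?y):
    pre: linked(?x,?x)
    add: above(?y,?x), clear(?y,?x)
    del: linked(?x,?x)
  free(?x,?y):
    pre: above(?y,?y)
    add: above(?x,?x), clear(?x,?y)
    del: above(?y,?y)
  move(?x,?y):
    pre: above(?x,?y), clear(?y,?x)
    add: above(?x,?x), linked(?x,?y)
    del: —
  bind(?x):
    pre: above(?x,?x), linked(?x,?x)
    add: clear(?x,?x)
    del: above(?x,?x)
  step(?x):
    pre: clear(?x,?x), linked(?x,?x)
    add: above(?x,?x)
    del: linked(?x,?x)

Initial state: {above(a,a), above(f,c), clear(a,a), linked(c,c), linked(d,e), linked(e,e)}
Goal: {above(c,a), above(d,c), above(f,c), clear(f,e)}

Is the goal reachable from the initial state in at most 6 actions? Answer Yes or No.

Yes

1. tag(c,d)  →  {above(a,a), above(d,c), above(f,c), clear(a,a), clear(d,c), linked(d,e), linked(e,e)}
2. tag(e,f)  →  {above(a,a), above(d,c), above(f,c), above(f,e), clear(a,a), clear(d,c), clear(f,e), linked(d,e)}
3. move(a,a)  →  {above(a,a), above(d,c), above(f,c), above(f,e), clear(a,a), clear(d,c), clear(f,e), linked(a,a), linked(d,e)}
4. tag(a,c)  →  {above(a,a), above(c,a), above(d,c), above(f,c), above(f,e), clear(a,a), clear(c,a), clear(d,c), clear(f,e), linked(d,e)}
optimal plan length = 4; 4 ≤ 6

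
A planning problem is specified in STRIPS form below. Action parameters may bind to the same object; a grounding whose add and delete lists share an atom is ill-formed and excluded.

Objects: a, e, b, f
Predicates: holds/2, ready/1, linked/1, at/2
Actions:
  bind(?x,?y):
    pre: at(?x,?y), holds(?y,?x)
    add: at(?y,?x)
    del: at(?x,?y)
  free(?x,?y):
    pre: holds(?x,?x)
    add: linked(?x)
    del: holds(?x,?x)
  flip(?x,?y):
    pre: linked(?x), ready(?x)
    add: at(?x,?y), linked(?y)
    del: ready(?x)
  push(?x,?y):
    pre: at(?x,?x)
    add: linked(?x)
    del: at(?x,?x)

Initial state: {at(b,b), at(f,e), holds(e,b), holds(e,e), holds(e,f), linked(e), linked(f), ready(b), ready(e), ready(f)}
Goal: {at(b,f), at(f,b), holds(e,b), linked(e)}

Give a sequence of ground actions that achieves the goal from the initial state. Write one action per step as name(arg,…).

1. flip(f,b)  →  {at(b,b), at(f,b), at(f,e), holds(e,b), holds(e,e), holds(e,f), linked(b), linked(e), linked(f), ready(b), ready(e)}
2. flip(b,f)  →  {at(b,b), at(b,f), at(f,b), at(f,e), holds(e,b), holds(e,e), holds(e,f), linked(b), linked(e), linked(f), ready(e)}

flip(f,b); flip(b,f)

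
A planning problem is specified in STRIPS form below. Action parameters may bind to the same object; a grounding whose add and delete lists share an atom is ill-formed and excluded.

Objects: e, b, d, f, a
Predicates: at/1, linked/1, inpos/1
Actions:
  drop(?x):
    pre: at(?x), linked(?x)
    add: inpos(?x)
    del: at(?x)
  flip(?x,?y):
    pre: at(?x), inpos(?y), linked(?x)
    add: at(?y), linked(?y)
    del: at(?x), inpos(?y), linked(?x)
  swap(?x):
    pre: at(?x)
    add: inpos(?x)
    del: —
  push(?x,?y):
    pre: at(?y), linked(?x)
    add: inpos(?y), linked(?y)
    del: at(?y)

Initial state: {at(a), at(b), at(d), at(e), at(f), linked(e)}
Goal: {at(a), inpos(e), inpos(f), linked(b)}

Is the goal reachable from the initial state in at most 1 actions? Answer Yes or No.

No

1. drop(e)  →  {at(a), at(b), at(d), at(f), inpos(e), linked(e)}
2. swap(f)  →  {at(a), at(b), at(d), at(f), inpos(e), inpos(f), linked(e)}
3. push(e,b)  →  {at(a), at(d), at(f), inpos(b), inpos(e), inpos(f), linked(b), linked(e)}
optimal plan length = 3; 3 > 1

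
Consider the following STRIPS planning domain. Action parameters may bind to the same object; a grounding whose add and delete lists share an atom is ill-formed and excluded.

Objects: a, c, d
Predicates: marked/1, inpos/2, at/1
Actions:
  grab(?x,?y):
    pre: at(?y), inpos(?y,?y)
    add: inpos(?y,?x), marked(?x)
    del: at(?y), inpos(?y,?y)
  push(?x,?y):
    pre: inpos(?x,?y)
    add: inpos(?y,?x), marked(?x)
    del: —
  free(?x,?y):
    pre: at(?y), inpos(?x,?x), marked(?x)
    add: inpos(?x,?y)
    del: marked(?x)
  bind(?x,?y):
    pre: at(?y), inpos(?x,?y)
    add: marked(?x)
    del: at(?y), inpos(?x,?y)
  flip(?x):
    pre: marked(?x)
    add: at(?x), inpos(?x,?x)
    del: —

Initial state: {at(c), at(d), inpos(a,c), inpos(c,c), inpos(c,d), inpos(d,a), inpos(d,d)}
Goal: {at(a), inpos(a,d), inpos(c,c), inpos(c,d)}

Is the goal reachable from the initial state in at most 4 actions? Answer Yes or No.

1. grab(a,d)  →  {at(c), inpos(a,c), inpos(c,c), inpos(c,d), inpos(d,a), marked(a)}
2. push(d,a)  →  {at(c), inpos(a,c), inpos(a,d), inpos(c,c), inpos(c,d), inpos(d,a), marked(a), marked(d)}
3. flip(a)  →  {at(a), at(c), inpos(a,a), inpos(a,c), inpos(a,d), inpos(c,c), inpos(c,d), inpos(d,a), marked(a), marked(d)}
optimal plan length = 3; 3 ≤ 4

Yes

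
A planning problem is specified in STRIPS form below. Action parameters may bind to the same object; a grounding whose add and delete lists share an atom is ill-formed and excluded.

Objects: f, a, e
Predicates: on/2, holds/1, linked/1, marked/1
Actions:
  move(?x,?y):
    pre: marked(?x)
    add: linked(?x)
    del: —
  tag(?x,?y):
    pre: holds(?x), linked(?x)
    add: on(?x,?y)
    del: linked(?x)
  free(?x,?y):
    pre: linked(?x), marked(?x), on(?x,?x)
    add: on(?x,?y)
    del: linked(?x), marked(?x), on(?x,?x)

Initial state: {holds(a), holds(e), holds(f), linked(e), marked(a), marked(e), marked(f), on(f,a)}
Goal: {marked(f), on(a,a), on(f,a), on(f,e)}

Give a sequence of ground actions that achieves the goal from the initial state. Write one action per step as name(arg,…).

1. move(f,f)  →  {holds(a), holds(e), holds(f), linked(e), linked(f), marked(a), marked(e), marked(f), on(f,a)}
2. move(a,f)  →  {holds(a), holds(e), holds(f), linked(a), linked(e), linked(f), marked(a), marked(e), marked(f), on(f,a)}
3. tag(f,e)  →  {holds(a), holds(e), holds(f), linked(a), linked(e), marked(a), marked(e), marked(f), on(f,a), on(f,e)}
4. tag(a,a)  →  {holds(a), holds(e), holds(f), linked(e), marked(a), marked(e), marked(f), on(a,a), on(f,a), on(f,e)}

move(f,f); move(a,f); tag(f,e); tag(a,a)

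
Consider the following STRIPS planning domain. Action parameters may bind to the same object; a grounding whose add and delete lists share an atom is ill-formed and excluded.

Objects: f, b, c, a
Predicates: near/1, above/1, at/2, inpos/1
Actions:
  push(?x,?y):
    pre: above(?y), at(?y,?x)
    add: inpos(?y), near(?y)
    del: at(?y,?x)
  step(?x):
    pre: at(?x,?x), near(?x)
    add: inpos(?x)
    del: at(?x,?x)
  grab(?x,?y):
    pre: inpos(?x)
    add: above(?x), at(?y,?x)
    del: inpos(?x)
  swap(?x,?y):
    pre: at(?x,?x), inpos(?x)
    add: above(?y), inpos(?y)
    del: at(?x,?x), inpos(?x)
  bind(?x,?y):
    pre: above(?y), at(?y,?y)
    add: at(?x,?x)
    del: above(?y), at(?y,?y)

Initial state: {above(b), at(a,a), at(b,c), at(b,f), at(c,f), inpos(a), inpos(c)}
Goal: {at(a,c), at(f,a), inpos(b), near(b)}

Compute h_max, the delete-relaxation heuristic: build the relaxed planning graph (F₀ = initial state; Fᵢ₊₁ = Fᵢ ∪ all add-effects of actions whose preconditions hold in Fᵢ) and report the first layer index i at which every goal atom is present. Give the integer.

F0 = init (7 atoms)
F1 = F0 ∪ {above(a), above(c), above(f), at(a,c), at(b,a), at(c,a), at(c,c), at(f,a), at(f,c), inpos(b), inpos(f), near(b)}  (19 atoms)
goal ⊆ F1  ⇒  h_max = 1

1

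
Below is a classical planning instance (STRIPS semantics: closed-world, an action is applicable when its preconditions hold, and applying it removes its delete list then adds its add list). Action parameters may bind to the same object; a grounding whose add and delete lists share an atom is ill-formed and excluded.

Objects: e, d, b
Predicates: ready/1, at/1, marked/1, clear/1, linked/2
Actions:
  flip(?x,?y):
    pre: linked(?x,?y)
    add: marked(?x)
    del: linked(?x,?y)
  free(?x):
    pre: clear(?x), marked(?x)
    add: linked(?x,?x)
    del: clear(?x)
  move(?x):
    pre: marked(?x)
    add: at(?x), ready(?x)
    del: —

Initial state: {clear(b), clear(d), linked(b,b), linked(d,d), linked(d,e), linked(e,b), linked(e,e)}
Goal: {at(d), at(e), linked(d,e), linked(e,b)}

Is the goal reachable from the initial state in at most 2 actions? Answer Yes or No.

1. flip(e,e)  →  {clear(b), clear(d), linked(b,b), linked(d,d), linked(d,e), linked(e,b), marked(e)}
2. flip(d,d)  →  {clear(b), clear(d), linked(b,b), linked(d,e), linked(e,b), marked(d), marked(e)}
3. move(e)  →  {at(e), clear(b), clear(d), linked(b,b), linked(d,e), linked(e,b), marked(d), marked(e), ready(e)}
4. move(d)  →  {at(d), at(e), clear(b), clear(d), linked(b,b), linked(d,e), linked(e,b), marked(d), marked(e), ready(d), ready(e)}
optimal plan length = 4; 4 > 2

No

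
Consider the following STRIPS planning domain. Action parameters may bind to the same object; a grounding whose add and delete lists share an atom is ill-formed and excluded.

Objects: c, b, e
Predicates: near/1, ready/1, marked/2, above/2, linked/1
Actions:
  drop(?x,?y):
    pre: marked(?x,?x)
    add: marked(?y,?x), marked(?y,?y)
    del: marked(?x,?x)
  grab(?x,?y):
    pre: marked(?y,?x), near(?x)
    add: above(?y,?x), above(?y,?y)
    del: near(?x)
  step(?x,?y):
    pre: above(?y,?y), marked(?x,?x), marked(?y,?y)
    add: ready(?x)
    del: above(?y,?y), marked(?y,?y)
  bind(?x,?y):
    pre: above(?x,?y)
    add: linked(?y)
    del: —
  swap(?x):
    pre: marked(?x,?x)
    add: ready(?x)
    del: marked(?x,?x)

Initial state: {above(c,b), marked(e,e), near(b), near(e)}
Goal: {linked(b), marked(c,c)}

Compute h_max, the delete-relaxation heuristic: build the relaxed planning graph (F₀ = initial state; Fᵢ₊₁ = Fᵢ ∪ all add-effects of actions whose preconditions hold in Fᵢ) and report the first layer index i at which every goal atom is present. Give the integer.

F0 = init (4 atoms)
F1 = F0 ∪ {above(e,e), linked(b), marked(b,b), marked(b,e), marked(c,c), marked(c,e), ready(e)}  (11 atoms)
goal ⊆ F1  ⇒  h_max = 1

1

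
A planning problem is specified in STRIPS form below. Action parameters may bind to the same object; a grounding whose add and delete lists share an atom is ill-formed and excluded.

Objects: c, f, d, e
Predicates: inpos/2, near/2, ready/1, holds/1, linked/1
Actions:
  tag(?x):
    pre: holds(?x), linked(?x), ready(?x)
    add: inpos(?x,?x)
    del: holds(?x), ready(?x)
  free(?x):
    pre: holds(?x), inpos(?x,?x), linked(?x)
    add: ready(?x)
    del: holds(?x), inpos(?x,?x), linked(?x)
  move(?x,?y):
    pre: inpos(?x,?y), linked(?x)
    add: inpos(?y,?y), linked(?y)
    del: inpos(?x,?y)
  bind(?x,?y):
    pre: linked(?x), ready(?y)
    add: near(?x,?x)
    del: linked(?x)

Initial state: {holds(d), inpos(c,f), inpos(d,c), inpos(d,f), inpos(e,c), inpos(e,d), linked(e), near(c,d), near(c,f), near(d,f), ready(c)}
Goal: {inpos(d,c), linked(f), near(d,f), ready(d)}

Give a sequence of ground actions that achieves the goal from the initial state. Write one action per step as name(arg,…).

move(e,d); move(d,f); free(d)

1. move(e,d)  →  {holds(d), inpos(c,f), inpos(d,c), inpos(d,d), inpos(d,f), inpos(e,c), linked(d), linked(e), near(c,d), near(c,f), near(d,f), ready(c)}
2. move(d,f)  →  {holds(d), inpos(c,f), inpos(d,c), inpos(d,d), inpos(e,c), inpos(f,f), linked(d), linked(e), linked(f), near(c,d), near(c,f), near(d,f), ready(c)}
3. free(d)  →  {inpos(c,f), inpos(d,c), inpos(e,c), inpos(f,f), linked(e), linked(f), near(c,d), near(c,f), near(d,f), ready(c), ready(d)}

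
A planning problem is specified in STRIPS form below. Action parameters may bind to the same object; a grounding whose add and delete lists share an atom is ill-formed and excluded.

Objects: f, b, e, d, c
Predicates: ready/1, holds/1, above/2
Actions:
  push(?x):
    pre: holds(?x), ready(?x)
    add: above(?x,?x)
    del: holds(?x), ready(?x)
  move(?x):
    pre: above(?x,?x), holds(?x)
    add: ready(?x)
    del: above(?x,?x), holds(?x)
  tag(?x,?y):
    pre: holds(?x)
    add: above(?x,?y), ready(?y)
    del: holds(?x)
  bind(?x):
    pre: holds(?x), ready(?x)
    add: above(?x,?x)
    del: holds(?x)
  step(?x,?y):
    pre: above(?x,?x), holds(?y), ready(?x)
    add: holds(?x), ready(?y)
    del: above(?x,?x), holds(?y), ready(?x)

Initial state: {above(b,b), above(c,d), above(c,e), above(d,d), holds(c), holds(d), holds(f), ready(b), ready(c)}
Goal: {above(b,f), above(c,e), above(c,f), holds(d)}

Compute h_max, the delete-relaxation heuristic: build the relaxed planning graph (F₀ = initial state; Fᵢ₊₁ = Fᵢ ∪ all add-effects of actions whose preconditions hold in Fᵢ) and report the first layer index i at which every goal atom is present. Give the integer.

2

F0 = init (9 atoms)
F1 = F0 ∪ {above(c,b), above(c,c), above(c,f), above(d,b), above(d,c), above(d,e), above(d,f), above(f,b), above(f,c), above(f,d), above(f,e), above(f,f), holds(b), ready(d), ready(e), ready(f)}  (25 atoms)
F2 = F1 ∪ {above(b,c), above(b,d), above(b,e), above(b,f)}  (29 atoms)
goal ⊆ F2  ⇒  h_max = 2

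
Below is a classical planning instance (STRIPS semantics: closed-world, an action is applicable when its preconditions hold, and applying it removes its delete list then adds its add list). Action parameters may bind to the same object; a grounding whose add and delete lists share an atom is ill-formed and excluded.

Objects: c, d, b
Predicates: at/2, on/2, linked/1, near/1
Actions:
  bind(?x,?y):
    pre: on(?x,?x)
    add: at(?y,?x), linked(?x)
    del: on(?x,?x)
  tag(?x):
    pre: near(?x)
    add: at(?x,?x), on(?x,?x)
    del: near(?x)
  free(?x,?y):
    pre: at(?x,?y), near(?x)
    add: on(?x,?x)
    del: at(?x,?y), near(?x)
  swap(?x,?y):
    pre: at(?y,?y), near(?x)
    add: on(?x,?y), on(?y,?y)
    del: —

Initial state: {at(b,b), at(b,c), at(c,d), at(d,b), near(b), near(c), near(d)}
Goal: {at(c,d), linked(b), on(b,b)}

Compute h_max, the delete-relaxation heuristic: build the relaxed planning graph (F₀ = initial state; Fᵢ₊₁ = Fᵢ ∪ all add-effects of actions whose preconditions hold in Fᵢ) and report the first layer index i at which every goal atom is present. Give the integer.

F0 = init (7 atoms)
F1 = F0 ∪ {at(c,c), at(d,d), on(b,b), on(c,b), on(c,c), on(d,b), on(d,d)}  (14 atoms)
F2 = F1 ∪ {at(b,d), at(c,b), at(d,c), linked(b), linked(c), linked(d), on(b,c), on(b,d), on(c,d), on(d,c)}  (24 atoms)
goal ⊆ F2  ⇒  h_max = 2

2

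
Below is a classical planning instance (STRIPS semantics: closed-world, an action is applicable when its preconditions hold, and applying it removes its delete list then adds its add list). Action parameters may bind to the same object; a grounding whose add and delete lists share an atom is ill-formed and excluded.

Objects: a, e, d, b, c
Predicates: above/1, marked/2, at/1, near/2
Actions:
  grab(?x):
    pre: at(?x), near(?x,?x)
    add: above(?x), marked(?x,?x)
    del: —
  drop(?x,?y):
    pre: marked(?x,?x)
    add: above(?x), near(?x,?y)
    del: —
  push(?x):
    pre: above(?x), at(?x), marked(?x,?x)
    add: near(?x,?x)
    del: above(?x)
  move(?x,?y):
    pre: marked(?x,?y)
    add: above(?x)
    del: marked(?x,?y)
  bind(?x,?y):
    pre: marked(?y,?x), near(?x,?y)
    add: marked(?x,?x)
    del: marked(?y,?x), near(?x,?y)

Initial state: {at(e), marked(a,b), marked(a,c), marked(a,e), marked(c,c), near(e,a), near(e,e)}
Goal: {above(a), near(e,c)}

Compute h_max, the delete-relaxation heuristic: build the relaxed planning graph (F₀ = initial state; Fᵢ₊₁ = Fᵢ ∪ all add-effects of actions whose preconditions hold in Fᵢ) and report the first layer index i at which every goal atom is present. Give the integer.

F0 = init (7 atoms)
F1 = F0 ∪ {above(a), above(c), above(e), marked(e,e), near(c,a), near(c,b), near(c,c), near(c,d), near(c,e)}  (16 atoms)
F2 = F1 ∪ {near(e,b), near(e,c), near(e,d)}  (19 atoms)
goal ⊆ F2  ⇒  h_max = 2

2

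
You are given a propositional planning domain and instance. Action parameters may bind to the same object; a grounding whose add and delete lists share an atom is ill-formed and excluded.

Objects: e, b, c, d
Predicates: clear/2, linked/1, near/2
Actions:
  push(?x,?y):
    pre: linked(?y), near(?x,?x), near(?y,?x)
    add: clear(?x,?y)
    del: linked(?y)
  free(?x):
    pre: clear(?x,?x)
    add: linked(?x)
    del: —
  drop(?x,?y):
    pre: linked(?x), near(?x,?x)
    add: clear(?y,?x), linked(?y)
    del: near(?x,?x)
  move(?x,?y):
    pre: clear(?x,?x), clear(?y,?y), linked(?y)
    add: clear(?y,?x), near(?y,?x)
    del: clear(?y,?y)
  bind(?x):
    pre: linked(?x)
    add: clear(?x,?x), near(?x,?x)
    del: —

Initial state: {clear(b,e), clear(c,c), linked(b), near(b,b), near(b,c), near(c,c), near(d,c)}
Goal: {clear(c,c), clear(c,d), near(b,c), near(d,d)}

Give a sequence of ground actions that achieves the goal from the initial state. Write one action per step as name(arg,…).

1. drop(b,d)  →  {clear(b,e), clear(c,c), clear(d,b), linked(b), linked(d), near(b,c), near(c,c), near(d,c)}
2. bind(d)  →  {clear(b,e), clear(c,c), clear(d,b), clear(d,d), linked(b), linked(d), near(b,c), near(c,c), near(d,c), near(d,d)}
3. push(c,d)  →  {clear(b,e), clear(c,c), clear(c,d), clear(d,b), clear(d,d), linked(b), near(b,c), near(c,c), near(d,c), near(d,d)}

drop(b,d); bind(d); push(c,d)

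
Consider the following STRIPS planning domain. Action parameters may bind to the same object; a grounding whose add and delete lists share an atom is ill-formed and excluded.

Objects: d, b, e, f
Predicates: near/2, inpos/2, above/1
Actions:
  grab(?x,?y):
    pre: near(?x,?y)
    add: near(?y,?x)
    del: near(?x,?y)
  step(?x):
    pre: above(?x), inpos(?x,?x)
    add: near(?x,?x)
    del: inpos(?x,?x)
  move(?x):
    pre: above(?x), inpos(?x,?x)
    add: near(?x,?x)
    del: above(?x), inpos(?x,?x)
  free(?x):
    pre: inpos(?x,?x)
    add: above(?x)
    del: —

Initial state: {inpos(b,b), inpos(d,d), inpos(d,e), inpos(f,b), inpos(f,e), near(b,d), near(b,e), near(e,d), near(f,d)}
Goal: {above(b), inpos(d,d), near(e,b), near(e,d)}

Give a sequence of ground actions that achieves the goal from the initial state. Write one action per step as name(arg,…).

1. grab(b,e)  →  {inpos(b,b), inpos(d,d), inpos(d,e), inpos(f,b), inpos(f,e), near(b,d), near(e,b), near(e,d), near(f,d)}
2. free(b)  →  {above(b), inpos(b,b), inpos(d,d), inpos(d,e), inpos(f,b), inpos(f,e), near(b,d), near(e,b), near(e,d), near(f,d)}

grab(b,e); free(b)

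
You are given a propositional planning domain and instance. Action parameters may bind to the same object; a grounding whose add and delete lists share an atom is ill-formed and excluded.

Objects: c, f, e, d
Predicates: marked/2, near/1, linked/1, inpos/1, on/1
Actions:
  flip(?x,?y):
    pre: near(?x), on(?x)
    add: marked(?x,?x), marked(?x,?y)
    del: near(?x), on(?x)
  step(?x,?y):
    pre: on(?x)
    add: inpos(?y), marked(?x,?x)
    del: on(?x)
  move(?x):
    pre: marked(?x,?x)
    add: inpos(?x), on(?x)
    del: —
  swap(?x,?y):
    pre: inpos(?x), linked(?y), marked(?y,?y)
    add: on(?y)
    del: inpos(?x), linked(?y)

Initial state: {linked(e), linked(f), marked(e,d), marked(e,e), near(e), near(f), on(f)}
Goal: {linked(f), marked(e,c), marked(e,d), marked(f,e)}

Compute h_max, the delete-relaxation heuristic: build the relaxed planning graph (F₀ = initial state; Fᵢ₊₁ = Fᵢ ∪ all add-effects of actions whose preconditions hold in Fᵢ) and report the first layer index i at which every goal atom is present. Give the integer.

2

F0 = init (7 atoms)
F1 = F0 ∪ {inpos(c), inpos(d), inpos(e), inpos(f), marked(f,c), marked(f,d), marked(f,e), marked(f,f), on(e)}  (16 atoms)
F2 = F1 ∪ {marked(e,c), marked(e,f)}  (18 atoms)
goal ⊆ F2  ⇒  h_max = 2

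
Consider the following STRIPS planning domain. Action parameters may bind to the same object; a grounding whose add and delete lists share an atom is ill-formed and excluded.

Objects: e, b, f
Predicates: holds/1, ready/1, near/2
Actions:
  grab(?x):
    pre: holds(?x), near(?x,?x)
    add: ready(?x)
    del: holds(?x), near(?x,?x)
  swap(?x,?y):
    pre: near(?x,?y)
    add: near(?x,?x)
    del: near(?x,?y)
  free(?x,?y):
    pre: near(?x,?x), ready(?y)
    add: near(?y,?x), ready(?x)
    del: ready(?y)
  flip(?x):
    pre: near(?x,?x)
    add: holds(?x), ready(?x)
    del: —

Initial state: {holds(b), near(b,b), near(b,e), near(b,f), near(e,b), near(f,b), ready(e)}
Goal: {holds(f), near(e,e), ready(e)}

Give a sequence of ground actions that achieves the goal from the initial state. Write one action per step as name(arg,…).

swap(e,b); swap(f,b); flip(f)

1. swap(e,b)  →  {holds(b), near(b,b), near(b,e), near(b,f), near(e,e), near(f,b), ready(e)}
2. swap(f,b)  →  {holds(b), near(b,b), near(b,e), near(b,f), near(e,e), near(f,f), ready(e)}
3. flip(f)  →  {holds(b), holds(f), near(b,b), near(b,e), near(b,f), near(e,e), near(f,f), ready(e), ready(f)}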